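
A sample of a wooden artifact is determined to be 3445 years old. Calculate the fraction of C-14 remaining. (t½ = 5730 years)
N/N₀ = (1/2)^(t/t½) = 0.6592 = 65.9%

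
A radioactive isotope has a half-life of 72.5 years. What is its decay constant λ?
λ = ln(2)/t½ = 0.009561 year⁻¹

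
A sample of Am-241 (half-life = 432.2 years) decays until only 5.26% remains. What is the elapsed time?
t = t½ × log₂(N₀/N) = 1836 years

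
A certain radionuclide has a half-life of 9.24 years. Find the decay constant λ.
λ = ln(2)/t½ = 0.07502 year⁻¹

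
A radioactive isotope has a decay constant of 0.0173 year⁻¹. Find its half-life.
t½ = ln(2)/λ = 40.07 years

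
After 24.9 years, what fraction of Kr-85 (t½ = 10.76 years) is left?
N/N₀ = (1/2)^(t/t½) = 0.2011 = 20.1%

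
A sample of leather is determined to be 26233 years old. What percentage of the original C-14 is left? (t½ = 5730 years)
N/N₀ = (1/2)^(t/t½) = 0.04186 = 4.19%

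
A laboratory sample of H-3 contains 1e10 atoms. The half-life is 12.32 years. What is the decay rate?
A = λN = 5.626e8 decays/year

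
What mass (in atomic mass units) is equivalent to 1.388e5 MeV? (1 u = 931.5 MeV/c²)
m = E/c² = 149 u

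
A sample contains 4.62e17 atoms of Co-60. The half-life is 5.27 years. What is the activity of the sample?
A = λN = 6.077e16 decays/year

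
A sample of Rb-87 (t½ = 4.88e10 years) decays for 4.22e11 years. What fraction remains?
N/N₀ = (1/2)^(t/t½) = 0.002494 = 0.249%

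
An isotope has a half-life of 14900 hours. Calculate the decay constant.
λ = ln(2)/t½ = 4.652e-5 hour⁻¹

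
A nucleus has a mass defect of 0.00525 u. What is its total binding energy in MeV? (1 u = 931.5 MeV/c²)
B.E. = Δm × 931.5 = 4.89 MeV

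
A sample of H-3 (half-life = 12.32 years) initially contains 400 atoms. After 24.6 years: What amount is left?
N = N₀(1/2)^(t/t½) = 100.2 atoms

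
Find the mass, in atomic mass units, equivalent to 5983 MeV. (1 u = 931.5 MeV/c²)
m = E/c² = 6.423 u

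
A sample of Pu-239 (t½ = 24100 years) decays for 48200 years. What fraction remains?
N/N₀ = (1/2)^(t/t½) = 0.25 = 25%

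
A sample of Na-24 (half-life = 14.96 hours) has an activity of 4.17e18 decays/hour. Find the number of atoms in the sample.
N = A/λ = 9e19 atoms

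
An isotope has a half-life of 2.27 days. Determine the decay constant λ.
λ = ln(2)/t½ = 0.3054 day⁻¹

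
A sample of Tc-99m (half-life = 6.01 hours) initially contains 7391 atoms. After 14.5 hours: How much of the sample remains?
N = N₀(1/2)^(t/t½) = 1388 atoms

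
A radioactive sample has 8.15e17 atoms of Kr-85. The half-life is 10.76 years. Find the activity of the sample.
A = λN = 5.25e16 decays/year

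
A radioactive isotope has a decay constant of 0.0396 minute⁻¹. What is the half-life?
t½ = ln(2)/λ = 17.5 minutes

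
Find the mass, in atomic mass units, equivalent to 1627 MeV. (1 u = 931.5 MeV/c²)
m = E/c² = 1.747 u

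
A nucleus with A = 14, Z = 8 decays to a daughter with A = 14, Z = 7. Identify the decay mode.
ΔA = 0, ΔZ = -1 ⇒ beta-plus decay (β⁺) or electron capture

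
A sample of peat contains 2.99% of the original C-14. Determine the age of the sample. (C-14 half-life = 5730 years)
Age = t½ × log₂(1/ratio) = 29020 years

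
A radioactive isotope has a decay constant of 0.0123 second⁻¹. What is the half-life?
t½ = ln(2)/λ = 56.35 seconds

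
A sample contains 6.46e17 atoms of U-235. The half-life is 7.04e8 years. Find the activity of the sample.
A = λN = 6.36e8 decays/year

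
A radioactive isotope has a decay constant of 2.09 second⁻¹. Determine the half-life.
t½ = ln(2)/λ = 0.3316 seconds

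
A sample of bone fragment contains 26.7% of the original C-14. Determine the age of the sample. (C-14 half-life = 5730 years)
Age = t½ × log₂(1/ratio) = 10920 years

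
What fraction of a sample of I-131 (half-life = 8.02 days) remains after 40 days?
N/N₀ = (1/2)^(t/t½) = 0.03152 = 3.15%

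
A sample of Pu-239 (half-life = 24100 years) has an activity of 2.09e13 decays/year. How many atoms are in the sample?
N = A/λ = 7.267e17 atoms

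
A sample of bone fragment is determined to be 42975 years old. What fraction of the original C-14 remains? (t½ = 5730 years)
N/N₀ = (1/2)^(t/t½) = 0.005524 = 0.552%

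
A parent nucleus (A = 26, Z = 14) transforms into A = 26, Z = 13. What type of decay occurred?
ΔA = 0, ΔZ = -1 ⇒ beta-plus decay (β⁺) or electron capture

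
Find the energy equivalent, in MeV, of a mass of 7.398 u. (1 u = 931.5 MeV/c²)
E = mc² = 6891 MeV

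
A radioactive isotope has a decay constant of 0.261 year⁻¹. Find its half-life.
t½ = ln(2)/λ = 2.656 years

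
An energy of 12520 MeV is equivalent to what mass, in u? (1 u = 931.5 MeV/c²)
m = E/c² = 13.44 u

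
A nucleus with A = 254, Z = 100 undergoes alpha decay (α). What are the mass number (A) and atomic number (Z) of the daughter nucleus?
Daughter: A = 250, Z = 98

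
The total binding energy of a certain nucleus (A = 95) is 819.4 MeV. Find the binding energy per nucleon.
B.E./A = 819.4/95 = 8.625 MeV/nucleon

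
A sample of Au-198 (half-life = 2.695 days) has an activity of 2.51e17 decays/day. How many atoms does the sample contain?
N = A/λ = 9.759e17 atoms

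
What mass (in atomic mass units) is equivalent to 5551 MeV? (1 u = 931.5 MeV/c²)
m = E/c² = 5.959 u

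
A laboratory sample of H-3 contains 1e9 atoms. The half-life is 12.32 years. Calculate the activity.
A = λN = 5.626e7 decays/year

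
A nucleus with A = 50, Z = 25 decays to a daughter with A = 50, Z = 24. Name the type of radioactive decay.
ΔA = 0, ΔZ = -1 ⇒ beta-plus decay (β⁺) or electron capture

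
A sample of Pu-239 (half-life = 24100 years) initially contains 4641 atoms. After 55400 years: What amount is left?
N = N₀(1/2)^(t/t½) = 943.2 atoms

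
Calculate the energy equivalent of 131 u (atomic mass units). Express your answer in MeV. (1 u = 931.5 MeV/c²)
E = mc² = 1.22e5 MeV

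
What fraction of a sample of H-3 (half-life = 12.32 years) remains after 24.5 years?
N/N₀ = (1/2)^(t/t½) = 0.252 = 25.2%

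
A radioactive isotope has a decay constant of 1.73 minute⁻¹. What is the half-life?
t½ = ln(2)/λ = 0.4007 minutes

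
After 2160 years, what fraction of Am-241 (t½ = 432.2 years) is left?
N/N₀ = (1/2)^(t/t½) = 0.0313 = 3.13%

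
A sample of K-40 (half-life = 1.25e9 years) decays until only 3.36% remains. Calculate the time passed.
t = t½ × log₂(N₀/N) = 6.119e9 years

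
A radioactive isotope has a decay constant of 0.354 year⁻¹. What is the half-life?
t½ = ln(2)/λ = 1.958 years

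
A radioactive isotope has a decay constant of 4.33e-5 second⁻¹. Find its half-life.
t½ = ln(2)/λ = 16010 seconds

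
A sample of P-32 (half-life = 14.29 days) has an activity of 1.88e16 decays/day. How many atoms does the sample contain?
N = A/λ = 3.876e17 atoms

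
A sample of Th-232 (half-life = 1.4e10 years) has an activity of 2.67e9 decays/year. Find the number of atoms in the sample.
N = A/λ = 5.393e19 atoms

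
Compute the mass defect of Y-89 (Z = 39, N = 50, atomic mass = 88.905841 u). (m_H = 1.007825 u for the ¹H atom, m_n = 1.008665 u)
Δm = Z·m_H + N·m_n − M = 0.8326 u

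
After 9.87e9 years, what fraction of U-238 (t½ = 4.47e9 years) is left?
N/N₀ = (1/2)^(t/t½) = 0.2164 = 21.6%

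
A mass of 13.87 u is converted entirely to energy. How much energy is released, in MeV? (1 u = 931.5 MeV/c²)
E = mc² = 12920 MeV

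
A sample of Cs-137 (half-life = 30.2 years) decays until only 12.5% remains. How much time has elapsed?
t = t½ × log₂(N₀/N) = 90.6 years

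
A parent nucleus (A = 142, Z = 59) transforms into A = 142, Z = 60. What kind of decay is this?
ΔA = 0, ΔZ = +1 ⇒ beta-minus decay (β⁻)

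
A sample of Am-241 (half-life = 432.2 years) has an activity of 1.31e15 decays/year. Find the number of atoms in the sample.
N = A/λ = 8.168e17 atoms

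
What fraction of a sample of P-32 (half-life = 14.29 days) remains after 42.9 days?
N/N₀ = (1/2)^(t/t½) = 0.1248 = 12.5%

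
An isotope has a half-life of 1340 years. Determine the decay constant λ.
λ = ln(2)/t½ = 5.173e-4 year⁻¹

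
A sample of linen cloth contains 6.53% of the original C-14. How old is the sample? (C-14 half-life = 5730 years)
Age = t½ × log₂(1/ratio) = 22560 years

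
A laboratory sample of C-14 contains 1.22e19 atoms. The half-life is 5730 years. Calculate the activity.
A = λN = 1.476e15 decays/year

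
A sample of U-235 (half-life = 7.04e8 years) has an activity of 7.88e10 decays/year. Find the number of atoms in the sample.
N = A/λ = 8.003e19 atoms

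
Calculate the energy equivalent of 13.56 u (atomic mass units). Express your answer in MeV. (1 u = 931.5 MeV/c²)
E = mc² = 12630 MeV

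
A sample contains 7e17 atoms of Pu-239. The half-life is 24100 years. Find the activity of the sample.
A = λN = 2.013e13 decays/year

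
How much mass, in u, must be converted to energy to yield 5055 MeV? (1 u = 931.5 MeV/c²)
m = E/c² = 5.427 u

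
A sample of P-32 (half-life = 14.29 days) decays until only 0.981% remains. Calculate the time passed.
t = t½ × log₂(N₀/N) = 95.34 days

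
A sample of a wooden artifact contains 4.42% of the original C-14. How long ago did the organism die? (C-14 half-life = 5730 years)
Age = t½ × log₂(1/ratio) = 25780 years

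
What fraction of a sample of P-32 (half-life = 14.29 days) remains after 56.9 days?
N/N₀ = (1/2)^(t/t½) = 0.06329 = 6.33%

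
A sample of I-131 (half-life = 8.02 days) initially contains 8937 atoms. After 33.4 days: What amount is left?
N = N₀(1/2)^(t/t½) = 498.3 atoms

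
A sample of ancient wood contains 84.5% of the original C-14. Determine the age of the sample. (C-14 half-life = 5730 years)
Age = t½ × log₂(1/ratio) = 1392 years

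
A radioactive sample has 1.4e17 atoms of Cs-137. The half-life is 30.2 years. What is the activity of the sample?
A = λN = 3.213e15 decays/year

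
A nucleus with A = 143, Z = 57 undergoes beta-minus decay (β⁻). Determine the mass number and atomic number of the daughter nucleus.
Daughter: A = 143, Z = 58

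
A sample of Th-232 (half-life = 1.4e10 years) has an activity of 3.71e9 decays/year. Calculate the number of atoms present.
N = A/λ = 7.493e19 atoms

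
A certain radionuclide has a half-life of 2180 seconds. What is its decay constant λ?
λ = ln(2)/t½ = 3.18e-4 second⁻¹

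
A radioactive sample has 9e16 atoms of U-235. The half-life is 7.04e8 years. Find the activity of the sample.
A = λN = 8.861e7 decays/year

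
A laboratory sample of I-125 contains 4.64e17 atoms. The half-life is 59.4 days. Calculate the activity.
A = λN = 5.414e15 decays/day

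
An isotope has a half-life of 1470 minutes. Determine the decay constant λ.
λ = ln(2)/t½ = 4.715e-4 minute⁻¹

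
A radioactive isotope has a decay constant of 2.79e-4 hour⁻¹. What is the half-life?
t½ = ln(2)/λ = 2484 hours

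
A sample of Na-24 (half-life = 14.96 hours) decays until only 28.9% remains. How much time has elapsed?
t = t½ × log₂(N₀/N) = 26.79 hours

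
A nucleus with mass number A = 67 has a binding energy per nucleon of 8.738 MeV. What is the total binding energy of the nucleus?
B.E. = 8.738 × 67 = 585.4 MeV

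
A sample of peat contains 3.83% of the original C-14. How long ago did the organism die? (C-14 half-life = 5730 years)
Age = t½ × log₂(1/ratio) = 26970 years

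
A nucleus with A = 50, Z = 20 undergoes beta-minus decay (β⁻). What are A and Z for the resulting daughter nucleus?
Daughter: A = 50, Z = 21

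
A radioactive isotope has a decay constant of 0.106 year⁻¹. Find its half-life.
t½ = ln(2)/λ = 6.539 years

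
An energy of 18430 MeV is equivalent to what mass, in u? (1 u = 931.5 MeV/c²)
m = E/c² = 19.79 u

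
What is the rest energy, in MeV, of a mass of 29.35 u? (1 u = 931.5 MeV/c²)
E = mc² = 27340 MeV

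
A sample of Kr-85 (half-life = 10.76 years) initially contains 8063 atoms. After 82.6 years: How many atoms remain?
N = N₀(1/2)^(t/t½) = 39.41 atoms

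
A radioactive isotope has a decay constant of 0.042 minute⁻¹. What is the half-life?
t½ = ln(2)/λ = 16.5 minutes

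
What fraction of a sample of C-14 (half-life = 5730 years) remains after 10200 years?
N/N₀ = (1/2)^(t/t½) = 0.2912 = 29.1%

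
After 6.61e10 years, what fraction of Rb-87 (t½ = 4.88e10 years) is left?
N/N₀ = (1/2)^(t/t½) = 0.3911 = 39.1%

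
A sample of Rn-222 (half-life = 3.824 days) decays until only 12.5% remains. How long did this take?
t = t½ × log₂(N₀/N) = 11.47 days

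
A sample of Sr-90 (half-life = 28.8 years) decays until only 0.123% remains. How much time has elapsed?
t = t½ × log₂(N₀/N) = 278.4 years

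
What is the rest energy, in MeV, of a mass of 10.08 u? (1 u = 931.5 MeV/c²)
E = mc² = 9390 MeV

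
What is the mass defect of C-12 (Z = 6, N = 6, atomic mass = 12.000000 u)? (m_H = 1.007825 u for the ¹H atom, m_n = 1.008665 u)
Δm = Z·m_H + N·m_n − M = 0.09894 u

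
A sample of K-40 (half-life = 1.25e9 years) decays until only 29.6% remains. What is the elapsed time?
t = t½ × log₂(N₀/N) = 2.195e9 years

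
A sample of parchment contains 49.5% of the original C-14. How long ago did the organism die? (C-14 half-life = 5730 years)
Age = t½ × log₂(1/ratio) = 5813 years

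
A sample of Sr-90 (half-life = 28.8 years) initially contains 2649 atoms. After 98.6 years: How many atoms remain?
N = N₀(1/2)^(t/t½) = 246.9 atoms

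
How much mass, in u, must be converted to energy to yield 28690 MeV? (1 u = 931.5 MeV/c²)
m = E/c² = 30.8 u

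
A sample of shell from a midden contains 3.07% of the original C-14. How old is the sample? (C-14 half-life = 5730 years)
Age = t½ × log₂(1/ratio) = 28800 years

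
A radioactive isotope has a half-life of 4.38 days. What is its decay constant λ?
λ = ln(2)/t½ = 0.1583 day⁻¹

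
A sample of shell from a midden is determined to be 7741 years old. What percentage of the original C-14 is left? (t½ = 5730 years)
N/N₀ = (1/2)^(t/t½) = 0.392 = 39.2%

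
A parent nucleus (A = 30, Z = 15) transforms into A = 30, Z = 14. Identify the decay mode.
ΔA = 0, ΔZ = -1 ⇒ beta-plus decay (β⁺) or electron capture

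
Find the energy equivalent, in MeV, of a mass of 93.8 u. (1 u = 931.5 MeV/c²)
E = mc² = 87370 MeV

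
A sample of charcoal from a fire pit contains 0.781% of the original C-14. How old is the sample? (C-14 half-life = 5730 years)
Age = t½ × log₂(1/ratio) = 40110 years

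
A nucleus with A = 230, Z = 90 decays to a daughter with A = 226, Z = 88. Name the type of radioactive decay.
ΔA = -4, ΔZ = -2 ⇒ alpha decay (α)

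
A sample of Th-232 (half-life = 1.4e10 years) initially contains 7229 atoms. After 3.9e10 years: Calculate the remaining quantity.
N = N₀(1/2)^(t/t½) = 1048 atoms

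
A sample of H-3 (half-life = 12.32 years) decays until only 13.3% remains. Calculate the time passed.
t = t½ × log₂(N₀/N) = 35.86 years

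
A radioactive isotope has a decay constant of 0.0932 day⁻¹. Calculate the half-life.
t½ = ln(2)/λ = 7.437 days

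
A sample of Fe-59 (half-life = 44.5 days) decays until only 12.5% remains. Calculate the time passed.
t = t½ × log₂(N₀/N) = 133.5 days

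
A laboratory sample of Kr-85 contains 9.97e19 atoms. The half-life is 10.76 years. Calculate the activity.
A = λN = 6.423e18 decays/year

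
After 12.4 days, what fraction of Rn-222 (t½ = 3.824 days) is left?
N/N₀ = (1/2)^(t/t½) = 0.1056 = 10.6%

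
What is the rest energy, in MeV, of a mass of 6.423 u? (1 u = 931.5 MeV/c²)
E = mc² = 5983 MeV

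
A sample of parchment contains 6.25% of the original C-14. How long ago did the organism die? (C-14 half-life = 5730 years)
Age = t½ × log₂(1/ratio) = 22920 years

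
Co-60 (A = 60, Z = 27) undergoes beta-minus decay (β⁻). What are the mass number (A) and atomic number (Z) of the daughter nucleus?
Daughter: A = 60, Z = 28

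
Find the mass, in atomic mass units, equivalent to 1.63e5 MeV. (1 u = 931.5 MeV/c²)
m = E/c² = 175 u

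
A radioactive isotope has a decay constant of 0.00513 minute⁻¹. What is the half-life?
t½ = ln(2)/λ = 135.1 minutes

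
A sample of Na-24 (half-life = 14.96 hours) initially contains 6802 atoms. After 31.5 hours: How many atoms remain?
N = N₀(1/2)^(t/t½) = 1580 atoms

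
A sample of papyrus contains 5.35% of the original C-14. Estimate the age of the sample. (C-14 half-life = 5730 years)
Age = t½ × log₂(1/ratio) = 24210 years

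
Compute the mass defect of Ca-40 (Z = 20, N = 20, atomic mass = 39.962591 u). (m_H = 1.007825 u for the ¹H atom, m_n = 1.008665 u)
Δm = Z·m_H + N·m_n − M = 0.3672 u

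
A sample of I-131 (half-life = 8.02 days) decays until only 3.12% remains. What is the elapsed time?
t = t½ × log₂(N₀/N) = 40.12 days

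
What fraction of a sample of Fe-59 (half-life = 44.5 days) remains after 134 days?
N/N₀ = (1/2)^(t/t½) = 0.124 = 12.4%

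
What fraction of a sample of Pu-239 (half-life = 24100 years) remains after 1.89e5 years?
N/N₀ = (1/2)^(t/t½) = 0.004357 = 0.436%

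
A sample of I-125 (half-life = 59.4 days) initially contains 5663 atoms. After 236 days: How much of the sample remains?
N = N₀(1/2)^(t/t½) = 360.6 atoms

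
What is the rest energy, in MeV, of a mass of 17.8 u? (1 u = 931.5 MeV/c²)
E = mc² = 16580 MeV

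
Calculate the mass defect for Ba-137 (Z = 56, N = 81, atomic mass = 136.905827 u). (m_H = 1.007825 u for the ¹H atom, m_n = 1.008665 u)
Δm = Z·m_H + N·m_n − M = 1.234 u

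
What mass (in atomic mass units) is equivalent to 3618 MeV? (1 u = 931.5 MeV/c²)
m = E/c² = 3.884 u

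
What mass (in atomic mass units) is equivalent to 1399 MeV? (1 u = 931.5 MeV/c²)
m = E/c² = 1.502 u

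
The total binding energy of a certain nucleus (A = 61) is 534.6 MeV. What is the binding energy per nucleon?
B.E./A = 534.6/61 = 8.764 MeV/nucleon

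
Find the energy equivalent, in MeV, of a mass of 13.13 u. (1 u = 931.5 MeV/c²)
E = mc² = 12230 MeV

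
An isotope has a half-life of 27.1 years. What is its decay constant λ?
λ = ln(2)/t½ = 0.02558 year⁻¹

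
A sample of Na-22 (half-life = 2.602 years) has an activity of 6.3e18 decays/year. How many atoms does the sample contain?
N = A/λ = 2.365e19 atoms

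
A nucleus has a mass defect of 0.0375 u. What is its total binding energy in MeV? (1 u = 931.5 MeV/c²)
B.E. = Δm × 931.5 = 34.93 MeV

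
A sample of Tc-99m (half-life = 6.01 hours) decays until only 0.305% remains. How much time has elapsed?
t = t½ × log₂(N₀/N) = 50.23 hours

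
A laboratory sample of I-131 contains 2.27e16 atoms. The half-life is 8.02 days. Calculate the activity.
A = λN = 1.962e15 decays/day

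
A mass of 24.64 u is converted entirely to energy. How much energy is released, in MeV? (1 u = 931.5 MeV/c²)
E = mc² = 22950 MeV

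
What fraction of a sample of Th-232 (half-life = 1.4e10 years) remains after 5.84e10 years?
N/N₀ = (1/2)^(t/t½) = 0.0555 = 5.55%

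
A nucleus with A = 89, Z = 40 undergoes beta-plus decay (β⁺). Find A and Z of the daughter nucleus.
Daughter: A = 89, Z = 39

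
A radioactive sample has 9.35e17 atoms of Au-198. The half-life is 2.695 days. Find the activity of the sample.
A = λN = 2.405e17 decays/day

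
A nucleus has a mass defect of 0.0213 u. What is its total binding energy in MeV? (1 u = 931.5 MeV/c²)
B.E. = Δm × 931.5 = 19.84 MeV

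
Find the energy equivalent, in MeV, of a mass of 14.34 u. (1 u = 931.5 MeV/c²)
E = mc² = 13360 MeV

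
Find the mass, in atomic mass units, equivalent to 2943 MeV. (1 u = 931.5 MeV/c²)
m = E/c² = 3.159 u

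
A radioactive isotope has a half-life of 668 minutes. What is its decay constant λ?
λ = ln(2)/t½ = 0.001038 minute⁻¹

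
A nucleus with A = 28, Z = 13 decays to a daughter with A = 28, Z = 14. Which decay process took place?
ΔA = 0, ΔZ = +1 ⇒ beta-minus decay (β⁻)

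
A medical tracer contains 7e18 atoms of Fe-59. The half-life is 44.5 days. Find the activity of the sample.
A = λN = 1.09e17 decays/day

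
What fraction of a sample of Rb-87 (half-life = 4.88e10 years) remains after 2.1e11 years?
N/N₀ = (1/2)^(t/t½) = 0.05065 = 5.07%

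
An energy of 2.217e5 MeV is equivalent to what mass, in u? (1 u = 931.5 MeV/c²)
m = E/c² = 238 u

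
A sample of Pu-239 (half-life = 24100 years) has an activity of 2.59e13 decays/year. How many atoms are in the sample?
N = A/λ = 9.005e17 atoms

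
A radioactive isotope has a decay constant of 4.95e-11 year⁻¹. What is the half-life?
t½ = ln(2)/λ = 1.4e10 years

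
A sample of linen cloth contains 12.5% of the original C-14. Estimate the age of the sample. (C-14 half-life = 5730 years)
Age = t½ × log₂(1/ratio) = 17190 years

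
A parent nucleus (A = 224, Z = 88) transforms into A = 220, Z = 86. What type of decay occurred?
ΔA = -4, ΔZ = -2 ⇒ alpha decay (α)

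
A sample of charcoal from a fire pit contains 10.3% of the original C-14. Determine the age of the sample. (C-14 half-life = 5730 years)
Age = t½ × log₂(1/ratio) = 18790 years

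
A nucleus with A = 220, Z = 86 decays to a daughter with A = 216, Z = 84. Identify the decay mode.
ΔA = -4, ΔZ = -2 ⇒ alpha decay (α)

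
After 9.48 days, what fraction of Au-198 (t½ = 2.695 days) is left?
N/N₀ = (1/2)^(t/t½) = 0.08732 = 8.73%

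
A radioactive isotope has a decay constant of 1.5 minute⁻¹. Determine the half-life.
t½ = ln(2)/λ = 0.4621 minutes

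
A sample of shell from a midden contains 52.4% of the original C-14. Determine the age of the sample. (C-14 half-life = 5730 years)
Age = t½ × log₂(1/ratio) = 5342 years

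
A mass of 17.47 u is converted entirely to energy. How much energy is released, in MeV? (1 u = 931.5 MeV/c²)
E = mc² = 16270 MeV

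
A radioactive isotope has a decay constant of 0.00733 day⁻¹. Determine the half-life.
t½ = ln(2)/λ = 94.56 days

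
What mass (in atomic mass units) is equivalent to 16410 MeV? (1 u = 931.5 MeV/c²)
m = E/c² = 17.62 u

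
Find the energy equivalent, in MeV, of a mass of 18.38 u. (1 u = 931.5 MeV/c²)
E = mc² = 17120 MeV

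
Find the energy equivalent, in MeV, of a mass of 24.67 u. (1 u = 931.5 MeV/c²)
E = mc² = 22980 MeV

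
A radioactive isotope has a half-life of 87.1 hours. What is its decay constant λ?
λ = ln(2)/t½ = 0.007958 hour⁻¹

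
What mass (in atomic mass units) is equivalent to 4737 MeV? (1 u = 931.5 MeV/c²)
m = E/c² = 5.085 u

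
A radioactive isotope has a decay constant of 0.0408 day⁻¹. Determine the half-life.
t½ = ln(2)/λ = 16.99 days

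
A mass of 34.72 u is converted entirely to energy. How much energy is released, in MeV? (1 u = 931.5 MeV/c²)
E = mc² = 32340 MeV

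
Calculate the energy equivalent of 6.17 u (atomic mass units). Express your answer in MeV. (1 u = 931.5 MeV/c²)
E = mc² = 5747 MeV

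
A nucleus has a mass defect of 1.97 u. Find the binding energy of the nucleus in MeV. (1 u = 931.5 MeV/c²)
B.E. = Δm × 931.5 = 1835 MeV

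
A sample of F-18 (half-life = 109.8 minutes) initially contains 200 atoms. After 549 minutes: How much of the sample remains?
N = N₀(1/2)^(t/t½) = 6.25 atoms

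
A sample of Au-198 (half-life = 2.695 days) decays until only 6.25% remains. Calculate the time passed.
t = t½ × log₂(N₀/N) = 10.78 days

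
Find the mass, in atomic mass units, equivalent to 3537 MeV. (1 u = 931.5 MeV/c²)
m = E/c² = 3.797 u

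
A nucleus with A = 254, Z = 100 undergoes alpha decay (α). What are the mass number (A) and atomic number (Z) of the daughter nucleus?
Daughter: A = 250, Z = 98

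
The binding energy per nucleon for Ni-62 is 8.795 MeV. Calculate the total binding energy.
B.E. = 8.795 × 62 = 545.3 MeV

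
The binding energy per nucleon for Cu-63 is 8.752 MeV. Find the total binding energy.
B.E. = 8.752 × 63 = 551.4 MeV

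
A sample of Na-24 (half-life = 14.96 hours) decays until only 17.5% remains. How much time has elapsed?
t = t½ × log₂(N₀/N) = 37.62 hours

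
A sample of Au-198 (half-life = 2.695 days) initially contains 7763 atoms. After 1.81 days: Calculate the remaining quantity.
N = N₀(1/2)^(t/t½) = 4874 atoms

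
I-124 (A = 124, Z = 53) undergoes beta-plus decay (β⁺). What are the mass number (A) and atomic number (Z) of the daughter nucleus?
Daughter: A = 124, Z = 52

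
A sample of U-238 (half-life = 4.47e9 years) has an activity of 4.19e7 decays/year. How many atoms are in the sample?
N = A/λ = 2.702e17 atoms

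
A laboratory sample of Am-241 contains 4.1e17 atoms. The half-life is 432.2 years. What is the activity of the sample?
A = λN = 6.575e14 decays/year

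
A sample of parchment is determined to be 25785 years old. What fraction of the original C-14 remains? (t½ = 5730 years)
N/N₀ = (1/2)^(t/t½) = 0.04419 = 4.42%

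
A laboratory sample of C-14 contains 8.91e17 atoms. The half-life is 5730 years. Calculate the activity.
A = λN = 1.078e14 decays/year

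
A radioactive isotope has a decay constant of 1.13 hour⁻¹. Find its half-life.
t½ = ln(2)/λ = 0.6134 hours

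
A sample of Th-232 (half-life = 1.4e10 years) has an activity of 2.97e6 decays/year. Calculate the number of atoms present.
N = A/λ = 5.999e16 atoms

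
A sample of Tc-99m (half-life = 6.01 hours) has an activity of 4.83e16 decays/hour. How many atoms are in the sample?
N = A/λ = 4.188e17 atoms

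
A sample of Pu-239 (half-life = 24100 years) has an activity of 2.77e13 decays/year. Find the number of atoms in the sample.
N = A/λ = 9.631e17 atoms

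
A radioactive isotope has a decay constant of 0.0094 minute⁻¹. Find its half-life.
t½ = ln(2)/λ = 73.74 minutes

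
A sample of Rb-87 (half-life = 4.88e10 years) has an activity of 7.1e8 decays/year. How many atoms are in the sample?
N = A/λ = 4.999e19 atoms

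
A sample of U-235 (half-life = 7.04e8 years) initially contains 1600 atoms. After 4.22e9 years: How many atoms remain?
N = N₀(1/2)^(t/t½) = 25.1 atoms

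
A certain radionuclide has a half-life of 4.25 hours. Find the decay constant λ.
λ = ln(2)/t½ = 0.1631 hour⁻¹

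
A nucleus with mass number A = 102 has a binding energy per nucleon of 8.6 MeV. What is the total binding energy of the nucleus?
B.E. = 8.6 × 102 = 877.2 MeV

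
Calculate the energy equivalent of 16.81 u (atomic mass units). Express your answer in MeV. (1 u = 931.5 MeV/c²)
E = mc² = 15660 MeV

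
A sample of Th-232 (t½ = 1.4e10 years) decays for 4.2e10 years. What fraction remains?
N/N₀ = (1/2)^(t/t½) = 0.125 = 12.5%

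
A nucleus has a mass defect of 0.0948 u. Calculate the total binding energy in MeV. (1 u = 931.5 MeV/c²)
B.E. = Δm × 931.5 = 88.31 MeV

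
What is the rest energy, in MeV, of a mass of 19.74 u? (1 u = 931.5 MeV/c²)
E = mc² = 18390 MeV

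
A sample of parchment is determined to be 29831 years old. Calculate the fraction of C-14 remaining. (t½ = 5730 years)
N/N₀ = (1/2)^(t/t½) = 0.02709 = 2.71%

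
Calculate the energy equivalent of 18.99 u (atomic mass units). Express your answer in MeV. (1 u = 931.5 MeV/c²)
E = mc² = 17690 MeV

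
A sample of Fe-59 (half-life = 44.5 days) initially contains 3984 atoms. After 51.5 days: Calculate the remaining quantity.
N = N₀(1/2)^(t/t½) = 1786 atoms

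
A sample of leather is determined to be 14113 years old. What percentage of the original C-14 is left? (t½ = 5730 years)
N/N₀ = (1/2)^(t/t½) = 0.1814 = 18.1%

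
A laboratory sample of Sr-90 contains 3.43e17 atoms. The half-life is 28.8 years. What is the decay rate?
A = λN = 8.255e15 decays/year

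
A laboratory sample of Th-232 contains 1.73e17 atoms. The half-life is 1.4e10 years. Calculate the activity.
A = λN = 8.565e6 decays/year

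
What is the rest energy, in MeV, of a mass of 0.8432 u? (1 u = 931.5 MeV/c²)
E = mc² = 785.4 MeV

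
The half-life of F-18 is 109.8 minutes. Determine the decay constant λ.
λ = ln(2)/t½ = 0.006313 minute⁻¹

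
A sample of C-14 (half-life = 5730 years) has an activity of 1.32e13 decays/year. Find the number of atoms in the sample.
N = A/λ = 1.091e17 atoms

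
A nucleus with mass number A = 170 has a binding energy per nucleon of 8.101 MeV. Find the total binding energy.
B.E. = 8.101 × 170 = 1377 MeV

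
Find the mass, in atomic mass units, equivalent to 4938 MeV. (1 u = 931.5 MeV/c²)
m = E/c² = 5.301 u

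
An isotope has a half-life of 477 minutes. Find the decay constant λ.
λ = ln(2)/t½ = 0.001453 minute⁻¹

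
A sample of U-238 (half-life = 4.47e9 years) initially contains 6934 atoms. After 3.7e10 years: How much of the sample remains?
N = N₀(1/2)^(t/t½) = 22.35 atoms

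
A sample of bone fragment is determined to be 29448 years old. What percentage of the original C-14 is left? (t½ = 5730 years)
N/N₀ = (1/2)^(t/t½) = 0.02837 = 2.84%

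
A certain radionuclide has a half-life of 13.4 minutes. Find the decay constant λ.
λ = ln(2)/t½ = 0.05173 minute⁻¹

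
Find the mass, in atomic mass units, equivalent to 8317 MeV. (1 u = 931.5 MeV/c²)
m = E/c² = 8.929 u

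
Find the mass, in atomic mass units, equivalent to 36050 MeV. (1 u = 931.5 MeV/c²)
m = E/c² = 38.7 u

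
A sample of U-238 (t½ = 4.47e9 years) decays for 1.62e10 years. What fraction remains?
N/N₀ = (1/2)^(t/t½) = 0.0811 = 8.11%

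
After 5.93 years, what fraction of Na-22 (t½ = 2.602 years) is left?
N/N₀ = (1/2)^(t/t½) = 0.206 = 20.6%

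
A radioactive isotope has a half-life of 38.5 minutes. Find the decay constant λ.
λ = ln(2)/t½ = 0.018 minute⁻¹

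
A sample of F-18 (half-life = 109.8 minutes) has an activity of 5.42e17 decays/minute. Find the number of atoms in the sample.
N = A/λ = 8.586e19 atoms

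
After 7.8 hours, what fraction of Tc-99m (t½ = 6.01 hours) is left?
N/N₀ = (1/2)^(t/t½) = 0.4067 = 40.7%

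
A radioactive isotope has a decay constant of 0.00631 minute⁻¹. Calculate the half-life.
t½ = ln(2)/λ = 109.8 minutes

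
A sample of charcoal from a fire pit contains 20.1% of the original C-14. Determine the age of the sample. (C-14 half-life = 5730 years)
Age = t½ × log₂(1/ratio) = 13260 years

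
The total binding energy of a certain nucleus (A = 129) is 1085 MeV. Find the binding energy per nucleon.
B.E./A = 1085/129 = 8.411 MeV/nucleon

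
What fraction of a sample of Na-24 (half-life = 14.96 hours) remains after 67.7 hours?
N/N₀ = (1/2)^(t/t½) = 0.04342 = 4.34%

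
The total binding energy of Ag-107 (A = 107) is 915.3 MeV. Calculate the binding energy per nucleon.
B.E./A = 915.3/107 = 8.554 MeV/nucleon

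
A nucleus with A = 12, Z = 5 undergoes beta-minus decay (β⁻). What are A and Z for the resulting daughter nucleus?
Daughter: A = 12, Z = 6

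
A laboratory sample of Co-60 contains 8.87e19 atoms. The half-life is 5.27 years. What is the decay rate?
A = λN = 1.167e19 decays/year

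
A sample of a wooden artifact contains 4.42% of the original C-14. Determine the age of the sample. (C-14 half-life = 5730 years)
Age = t½ × log₂(1/ratio) = 25780 years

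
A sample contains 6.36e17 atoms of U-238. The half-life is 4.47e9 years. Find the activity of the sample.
A = λN = 9.862e7 decays/year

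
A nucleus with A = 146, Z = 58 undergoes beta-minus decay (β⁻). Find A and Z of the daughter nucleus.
Daughter: A = 146, Z = 59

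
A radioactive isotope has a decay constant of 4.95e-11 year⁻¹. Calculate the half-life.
t½ = ln(2)/λ = 1.4e10 years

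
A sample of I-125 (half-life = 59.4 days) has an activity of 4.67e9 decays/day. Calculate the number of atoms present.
N = A/λ = 4.002e11 atoms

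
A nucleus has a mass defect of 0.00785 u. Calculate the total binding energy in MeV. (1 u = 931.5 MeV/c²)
B.E. = Δm × 931.5 = 7.312 MeV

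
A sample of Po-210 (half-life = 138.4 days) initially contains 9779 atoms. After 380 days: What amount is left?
N = N₀(1/2)^(t/t½) = 1458 atoms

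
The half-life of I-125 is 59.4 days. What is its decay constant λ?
λ = ln(2)/t½ = 0.01167 day⁻¹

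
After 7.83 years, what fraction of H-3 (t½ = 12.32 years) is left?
N/N₀ = (1/2)^(t/t½) = 0.6437 = 64.4%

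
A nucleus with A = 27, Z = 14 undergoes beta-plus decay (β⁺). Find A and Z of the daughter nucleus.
Daughter: A = 27, Z = 13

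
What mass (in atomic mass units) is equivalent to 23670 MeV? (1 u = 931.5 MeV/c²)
m = E/c² = 25.41 u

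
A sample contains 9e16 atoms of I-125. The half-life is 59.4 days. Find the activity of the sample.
A = λN = 1.05e15 decays/day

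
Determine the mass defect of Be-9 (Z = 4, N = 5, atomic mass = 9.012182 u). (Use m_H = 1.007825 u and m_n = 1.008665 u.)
Δm = Z·m_H + N·m_n − M = 0.06244 u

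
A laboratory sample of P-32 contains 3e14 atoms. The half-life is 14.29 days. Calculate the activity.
A = λN = 1.455e13 decays/day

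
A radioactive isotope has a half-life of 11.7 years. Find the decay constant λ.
λ = ln(2)/t½ = 0.05924 year⁻¹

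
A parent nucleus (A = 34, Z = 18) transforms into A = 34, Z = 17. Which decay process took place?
ΔA = 0, ΔZ = -1 ⇒ beta-plus decay (β⁺) or electron capture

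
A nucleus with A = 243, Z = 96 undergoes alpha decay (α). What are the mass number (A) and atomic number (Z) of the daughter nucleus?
Daughter: A = 239, Z = 94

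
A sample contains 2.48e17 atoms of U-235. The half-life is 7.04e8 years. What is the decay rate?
A = λN = 2.442e8 decays/year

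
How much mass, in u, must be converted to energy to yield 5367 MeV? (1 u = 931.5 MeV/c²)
m = E/c² = 5.762 u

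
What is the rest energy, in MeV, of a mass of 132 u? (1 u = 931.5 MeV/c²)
E = mc² = 1.23e5 MeV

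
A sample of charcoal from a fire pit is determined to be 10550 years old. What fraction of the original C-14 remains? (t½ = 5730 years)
N/N₀ = (1/2)^(t/t½) = 0.2791 = 27.9%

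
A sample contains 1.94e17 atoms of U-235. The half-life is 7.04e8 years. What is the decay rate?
A = λN = 1.91e8 decays/year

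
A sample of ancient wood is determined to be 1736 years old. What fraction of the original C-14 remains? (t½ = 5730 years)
N/N₀ = (1/2)^(t/t½) = 0.8106 = 81.1%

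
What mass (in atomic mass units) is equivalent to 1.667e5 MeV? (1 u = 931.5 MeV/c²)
m = E/c² = 179 u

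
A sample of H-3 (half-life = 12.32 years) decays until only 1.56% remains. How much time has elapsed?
t = t½ × log₂(N₀/N) = 73.95 years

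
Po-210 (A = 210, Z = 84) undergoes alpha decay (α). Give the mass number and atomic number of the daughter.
Daughter: A = 206, Z = 82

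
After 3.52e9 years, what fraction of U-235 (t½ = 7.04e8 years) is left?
N/N₀ = (1/2)^(t/t½) = 0.03125 = 3.12%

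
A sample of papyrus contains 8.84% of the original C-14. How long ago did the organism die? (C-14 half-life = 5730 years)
Age = t½ × log₂(1/ratio) = 20050 years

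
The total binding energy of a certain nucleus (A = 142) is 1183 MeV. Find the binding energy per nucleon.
B.E./A = 1183/142 = 8.331 MeV/nucleon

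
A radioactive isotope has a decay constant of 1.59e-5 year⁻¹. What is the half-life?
t½ = ln(2)/λ = 43590 years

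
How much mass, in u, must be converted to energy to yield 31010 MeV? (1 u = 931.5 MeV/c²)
m = E/c² = 33.29 u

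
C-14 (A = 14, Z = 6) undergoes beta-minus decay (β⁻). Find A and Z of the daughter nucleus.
Daughter: A = 14, Z = 7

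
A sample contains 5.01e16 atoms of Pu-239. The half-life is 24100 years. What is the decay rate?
A = λN = 1.441e12 decays/year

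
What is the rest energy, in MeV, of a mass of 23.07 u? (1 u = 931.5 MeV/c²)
E = mc² = 21490 MeV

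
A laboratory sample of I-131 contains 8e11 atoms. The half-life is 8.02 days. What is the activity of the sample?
A = λN = 6.914e10 decays/day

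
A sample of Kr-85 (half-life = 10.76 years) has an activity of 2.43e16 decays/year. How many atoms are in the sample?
N = A/λ = 3.772e17 atoms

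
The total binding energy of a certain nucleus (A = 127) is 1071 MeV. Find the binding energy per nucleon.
B.E./A = 1071/127 = 8.433 MeV/nucleon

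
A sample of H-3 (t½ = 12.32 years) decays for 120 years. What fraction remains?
N/N₀ = (1/2)^(t/t½) = 0.001169 = 0.117%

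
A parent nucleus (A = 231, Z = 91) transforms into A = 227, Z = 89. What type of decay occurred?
ΔA = -4, ΔZ = -2 ⇒ alpha decay (α)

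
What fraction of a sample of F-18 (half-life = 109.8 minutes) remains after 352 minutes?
N/N₀ = (1/2)^(t/t½) = 0.1084 = 10.8%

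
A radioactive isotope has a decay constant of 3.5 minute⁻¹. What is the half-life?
t½ = ln(2)/λ = 0.198 minutes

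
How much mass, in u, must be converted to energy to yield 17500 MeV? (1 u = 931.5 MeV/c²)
m = E/c² = 18.79 u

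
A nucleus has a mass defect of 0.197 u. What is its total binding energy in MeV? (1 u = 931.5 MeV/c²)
B.E. = Δm × 931.5 = 183.5 MeV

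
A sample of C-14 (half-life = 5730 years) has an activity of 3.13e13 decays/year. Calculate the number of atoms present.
N = A/λ = 2.587e17 atoms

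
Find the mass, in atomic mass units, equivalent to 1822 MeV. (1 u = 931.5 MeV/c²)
m = E/c² = 1.956 u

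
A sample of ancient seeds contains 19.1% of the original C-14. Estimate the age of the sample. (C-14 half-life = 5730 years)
Age = t½ × log₂(1/ratio) = 13690 years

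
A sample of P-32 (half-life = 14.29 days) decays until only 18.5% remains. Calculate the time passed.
t = t½ × log₂(N₀/N) = 34.79 days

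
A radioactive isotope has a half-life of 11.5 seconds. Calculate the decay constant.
λ = ln(2)/t½ = 0.06027 second⁻¹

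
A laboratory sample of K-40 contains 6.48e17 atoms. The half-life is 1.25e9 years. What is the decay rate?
A = λN = 3.593e8 decays/year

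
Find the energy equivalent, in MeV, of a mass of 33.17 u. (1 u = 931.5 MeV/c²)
E = mc² = 30900 MeV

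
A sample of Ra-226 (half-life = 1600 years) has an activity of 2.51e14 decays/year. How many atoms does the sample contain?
N = A/λ = 5.794e17 atoms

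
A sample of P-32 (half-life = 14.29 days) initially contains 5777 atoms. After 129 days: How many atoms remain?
N = N₀(1/2)^(t/t½) = 11.07 atoms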